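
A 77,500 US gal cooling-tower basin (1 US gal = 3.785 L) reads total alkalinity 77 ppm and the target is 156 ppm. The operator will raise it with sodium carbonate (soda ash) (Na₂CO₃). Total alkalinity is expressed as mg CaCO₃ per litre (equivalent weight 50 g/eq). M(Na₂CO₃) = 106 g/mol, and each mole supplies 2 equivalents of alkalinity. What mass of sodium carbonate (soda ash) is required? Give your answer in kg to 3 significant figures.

Volume: 77,500 US gal × 3.785 L/gal = 293,338 L.
Alkalinity to add: (156 − 77) = 79 mg/L as CaCO₃ × 293,338 L = 23,170 g as CaCO₃.
Equivalents: 23,170 g ÷ 50 g/eq = 463.5 eq.
Each mole of Na₂CO₃ supplies 2 eq, so 463.5 / 2 = 231.7 mol.
Mass: 231.7 mol × 106 g/mol = 24,560 g.

24.6 kg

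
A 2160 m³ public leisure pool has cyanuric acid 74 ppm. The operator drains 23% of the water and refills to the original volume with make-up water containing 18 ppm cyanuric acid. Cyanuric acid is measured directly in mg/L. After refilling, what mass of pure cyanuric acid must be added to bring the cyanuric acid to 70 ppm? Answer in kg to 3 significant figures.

Volume: 2160 m³ = 2,160,000 L.
After draining 23% and refilling: 74 × 0.77 + 18 × 0.23 = 61.12 ppm.
Deficit to target: 70 − 61.12 = 8.88 mg/L.
Mass: 8.88 mg/L × 2,160,000 L = 19,180 g cyanuric acid.

19.2 kg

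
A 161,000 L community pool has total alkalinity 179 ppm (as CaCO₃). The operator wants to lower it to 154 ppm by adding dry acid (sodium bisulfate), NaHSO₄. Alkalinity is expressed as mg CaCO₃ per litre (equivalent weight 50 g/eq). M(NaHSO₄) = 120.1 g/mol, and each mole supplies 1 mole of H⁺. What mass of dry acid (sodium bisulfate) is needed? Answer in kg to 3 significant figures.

9.67 kg

Alkalinity to neutralize: (179 − 154) = 25 mg/L as CaCO₃ × 161,000 L = 4025 g as CaCO₃.
Equivalents of H⁺ required: 4025 ÷ 50 g/eq = 80.5 eq = 80.5 mol NaHSO₄.
Mass of NaHSO₄: 80.5 × 120.1 = 9668 g.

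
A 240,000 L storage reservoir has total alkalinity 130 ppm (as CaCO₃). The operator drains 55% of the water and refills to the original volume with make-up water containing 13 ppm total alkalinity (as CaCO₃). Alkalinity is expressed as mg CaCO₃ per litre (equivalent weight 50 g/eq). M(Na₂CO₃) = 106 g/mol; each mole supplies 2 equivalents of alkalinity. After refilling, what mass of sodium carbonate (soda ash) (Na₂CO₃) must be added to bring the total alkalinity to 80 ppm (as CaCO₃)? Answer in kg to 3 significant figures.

After draining 55% and refilling: 130 × 0.45 + 13 × 0.55 = 65.65 ppm.
Deficit to target: 80 − 65.65 = 14.35 mg/L.
As CaCO₃: 14.35 mg/L × 240,000 L = 3444 g; ÷ 50 g/eq ÷ 2 = 34.44 mol Na₂CO₃.
Mass: 34.44 × 106 = 3651 g.

3.65 kg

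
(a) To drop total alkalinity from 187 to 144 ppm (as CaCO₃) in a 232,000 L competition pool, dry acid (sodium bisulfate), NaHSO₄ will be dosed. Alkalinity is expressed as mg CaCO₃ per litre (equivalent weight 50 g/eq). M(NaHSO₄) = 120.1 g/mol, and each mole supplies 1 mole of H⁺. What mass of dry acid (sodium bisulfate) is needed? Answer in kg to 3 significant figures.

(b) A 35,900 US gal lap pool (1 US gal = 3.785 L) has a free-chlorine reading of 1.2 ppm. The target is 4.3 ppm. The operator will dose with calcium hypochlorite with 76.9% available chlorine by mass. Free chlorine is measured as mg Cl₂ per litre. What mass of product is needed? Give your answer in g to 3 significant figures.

(a) Alkalinity to neutralize: (187 − 144) = 43 mg/L as CaCO₃ × 232,000 L = 9976 g as CaCO₃.
(a) Equivalents of H⁺ required: 9976 ÷ 50 g/eq = 199.5 eq = 199.5 mol NaHSO₄.
(a) Mass of NaHSO₄: 199.5 × 120.1 = 23,960 g.

(b) Volume: 35,900 US gal × 3.785 L/gal = 135,882 L.
(b) Chlorine deficit: 4.3 − 1.2 = 3.1 ppm = 3.1 mg/L as Cl₂.
(b) Cl₂ equivalent needed: 3.1 mg/L × 135,882 L = 421,200 mg = 421.2 g.
(b) Product at 76.9% available chlorine: 421.2 / 0.769 = 547.8 g.

(a) 24.0 kg; (b) 548 g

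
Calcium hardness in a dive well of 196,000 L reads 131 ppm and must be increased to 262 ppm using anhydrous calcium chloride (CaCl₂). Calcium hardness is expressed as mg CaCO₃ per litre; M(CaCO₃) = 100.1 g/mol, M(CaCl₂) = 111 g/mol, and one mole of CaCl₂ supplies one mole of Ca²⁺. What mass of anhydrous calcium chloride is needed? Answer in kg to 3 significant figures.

28.5 kg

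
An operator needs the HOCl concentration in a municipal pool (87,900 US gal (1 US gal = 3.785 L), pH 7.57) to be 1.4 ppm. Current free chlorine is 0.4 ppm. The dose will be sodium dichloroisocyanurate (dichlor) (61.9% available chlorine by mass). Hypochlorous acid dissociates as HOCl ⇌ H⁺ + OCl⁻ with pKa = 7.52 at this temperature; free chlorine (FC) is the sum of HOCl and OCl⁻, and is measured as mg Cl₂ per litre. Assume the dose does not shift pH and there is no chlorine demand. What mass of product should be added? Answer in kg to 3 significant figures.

Volume: 87,900 US gal × 3.785 L/gal = 332,702 L.
[OCl⁻]/[HOCl] = 10^(pH − pKa) = 10^(7.57 − 7.52) = 1.122; fraction as HOCl = 1/(1 + 1.122) = 0.4712.
Free chlorine required for 1.4 ppm HOCl: 1.4 / 0.4712 = 2.971 ppm.
FC to add: 2.971 − 0.4 = 2.571 mg/L as Cl₂.
Cl₂ equivalent: 2.571 mg/L × 332,702 L = 855.3 g.
Product at 61.9% available Cl: 855.3 / 0.619 = 1382 g.

1.38 kg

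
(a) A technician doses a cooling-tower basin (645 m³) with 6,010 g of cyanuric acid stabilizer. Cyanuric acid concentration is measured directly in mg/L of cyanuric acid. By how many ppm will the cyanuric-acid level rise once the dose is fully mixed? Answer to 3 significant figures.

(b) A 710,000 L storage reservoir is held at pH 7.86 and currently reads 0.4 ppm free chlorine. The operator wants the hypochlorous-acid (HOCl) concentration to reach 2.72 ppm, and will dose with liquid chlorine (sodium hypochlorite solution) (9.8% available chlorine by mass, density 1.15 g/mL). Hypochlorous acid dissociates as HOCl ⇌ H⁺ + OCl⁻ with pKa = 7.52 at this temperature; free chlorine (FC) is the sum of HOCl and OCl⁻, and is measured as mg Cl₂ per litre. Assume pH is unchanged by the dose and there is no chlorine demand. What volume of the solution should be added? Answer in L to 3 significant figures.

(a) Volume: 645 m³ = 645,000 L.
(a) Rise: 6,010 g / 645,000 L × 1000 = 9.318 mg/L.

(b) [OCl⁻]/[HOCl] = 10^(pH − pKa) = 10^(7.86 − 7.52) = 2.188; fraction as HOCl = 1/(1 + 2.188) = 0.3137.
(b) Free chlorine required for 2.72 ppm HOCl: 2.72 / 0.3137 = 8.671 ppm.
(b) FC to add: 8.671 − 0.4 = 8.271 mg/L as Cl₂.
(b) Cl₂ equivalent: 8.271 mg/L × 710,000 L = 5872 g.
(b) Product at 9.8% available Cl: 5872 / 0.098 = 59,920 g.
(b) Volume: 59,920 g ÷ 1.15 g/mL = 52,100 mL.

(a) 9.32 ppm; (b) 52.1 L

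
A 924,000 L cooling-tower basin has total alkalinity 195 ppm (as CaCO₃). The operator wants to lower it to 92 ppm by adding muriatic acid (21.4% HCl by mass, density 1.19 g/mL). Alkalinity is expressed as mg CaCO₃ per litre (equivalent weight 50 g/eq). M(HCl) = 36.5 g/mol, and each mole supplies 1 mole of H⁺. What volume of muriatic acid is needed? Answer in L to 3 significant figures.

273 L

Alkalinity to neutralize: (195 − 92) = 103 mg/L as CaCO₃ × 924,000 L = 95,170 g as CaCO₃.
Equivalents of H⁺ required: 95,170 ÷ 50 g/eq = 1903 eq = 1903 mol HCl.
Mass of HCl: 1903 × 36.5 = 69,480 g.
Mass of 21.4% solution: 69,480 / 0.214 = 324,700 g.
Volume: 324,700 g ÷ 1.19 g/mL = 272,800 mL.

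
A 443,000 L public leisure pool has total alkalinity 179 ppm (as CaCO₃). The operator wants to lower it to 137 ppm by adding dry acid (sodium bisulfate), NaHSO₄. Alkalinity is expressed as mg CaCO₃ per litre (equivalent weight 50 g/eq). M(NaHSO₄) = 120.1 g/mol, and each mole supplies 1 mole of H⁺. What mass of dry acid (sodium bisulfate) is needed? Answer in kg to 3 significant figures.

44.7 kg

Alkalinity to neutralize: (179 − 137) = 42 mg/L as CaCO₃ × 443,000 L = 18,610 g as CaCO₃.
Equivalents of H⁺ required: 18,610 ÷ 50 g/eq = 372.1 eq = 372.1 mol NaHSO₄.
Mass of NaHSO₄: 372.1 × 120.1 = 44,690 g.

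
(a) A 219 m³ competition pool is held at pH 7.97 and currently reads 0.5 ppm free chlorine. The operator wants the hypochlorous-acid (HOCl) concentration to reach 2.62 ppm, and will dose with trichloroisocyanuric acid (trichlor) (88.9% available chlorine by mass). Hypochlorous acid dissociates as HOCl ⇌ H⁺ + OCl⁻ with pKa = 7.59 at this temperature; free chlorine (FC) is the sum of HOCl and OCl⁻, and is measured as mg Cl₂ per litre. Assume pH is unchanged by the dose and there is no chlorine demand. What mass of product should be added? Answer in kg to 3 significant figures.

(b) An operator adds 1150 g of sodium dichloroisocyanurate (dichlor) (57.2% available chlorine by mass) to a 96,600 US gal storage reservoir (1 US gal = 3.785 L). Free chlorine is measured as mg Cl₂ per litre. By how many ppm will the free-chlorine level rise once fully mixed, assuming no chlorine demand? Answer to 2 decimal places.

(a) 2.07 kg; (b) 1.80 ppm

(a) Volume: 219 m³ = 219,000 L.
(a) [OCl⁻]/[HOCl] = 10^(pH − pKa) = 10^(7.97 − 7.59) = 2.399; fraction as HOCl = 1/(1 + 2.399) = 0.2942.
(a) Free chlorine required for 2.62 ppm HOCl: 2.62 / 0.2942 = 8.905 ppm.
(a) FC to add: 8.905 − 0.5 = 8.405 mg/L as Cl₂.
(a) Cl₂ equivalent: 8.405 mg/L × 219,000 L = 1841 g.
(a) Product at 88.9% available Cl: 1841 / 0.889 = 2071 g.

(b) Volume: 96,600 US gal × 3.785 L/gal = 365,631 L.
(b) Available chlorine delivered: 1150 g × 0.572 = 657.8 g as Cl₂.
(b) Concentration rise: 657.8 g / 365,631 L = 1.799 mg/L = 1.80 ppm.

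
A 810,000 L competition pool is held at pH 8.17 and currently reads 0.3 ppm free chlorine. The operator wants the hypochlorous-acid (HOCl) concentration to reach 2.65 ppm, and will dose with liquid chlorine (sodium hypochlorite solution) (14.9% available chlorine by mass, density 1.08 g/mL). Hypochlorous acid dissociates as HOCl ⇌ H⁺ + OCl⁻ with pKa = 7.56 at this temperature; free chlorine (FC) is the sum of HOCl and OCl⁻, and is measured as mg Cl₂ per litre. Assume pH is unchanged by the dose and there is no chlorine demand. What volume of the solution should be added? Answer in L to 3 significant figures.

[OCl⁻]/[HOCl] = 10^(pH − pKa) = 10^(8.17 − 7.56) = 4.074; fraction as HOCl = 1/(1 + 4.074) = 0.1971.
Free chlorine required for 2.65 ppm HOCl: 2.65 / 0.1971 = 13.45 ppm.
FC to add: 13.45 − 0.3 = 13.15 mg/L as Cl₂.
Cl₂ equivalent: 13.15 mg/L × 810,000 L = 10,650 g.
Product at 14.9% available Cl: 10,650 / 0.149 = 71,460 g.
Volume: 71,460 g ÷ 1.08 g/mL = 66,170 mL.

66.2 L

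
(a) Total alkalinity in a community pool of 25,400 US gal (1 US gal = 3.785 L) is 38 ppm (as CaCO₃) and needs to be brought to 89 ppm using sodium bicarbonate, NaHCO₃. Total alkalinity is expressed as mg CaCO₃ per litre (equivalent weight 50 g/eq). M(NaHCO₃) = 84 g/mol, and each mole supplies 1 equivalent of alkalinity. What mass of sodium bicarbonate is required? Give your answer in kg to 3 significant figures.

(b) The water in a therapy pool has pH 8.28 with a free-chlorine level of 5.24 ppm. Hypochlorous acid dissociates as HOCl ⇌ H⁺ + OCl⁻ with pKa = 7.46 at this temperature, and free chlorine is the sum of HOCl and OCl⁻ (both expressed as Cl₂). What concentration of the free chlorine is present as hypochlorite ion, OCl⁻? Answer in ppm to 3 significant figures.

(a) 8.24 kg; (b) 4.55 ppm

(a) Volume: 25,400 US gal × 3.785 L/gal = 96,139 L.
(a) Alkalinity to add: (89 − 38) = 51 mg/L as CaCO₃ × 96,139 L = 4903 g as CaCO₃.
(a) Equivalents: 4903 g ÷ 50 g/eq = 98.06 eq.
(a) NaHCO₃ supplies 1 eq per mole → 98.06 mol.
(a) Mass: 98.06 mol × 84 g/mol = 8237 g.

(b) [OCl⁻]/[HOCl] = 10^(pH − pKa) = 10^(8.28 − 7.46) = 10^0.82 = 6.607.
(b) Fraction as HOCl = 1 / (1 + 6.607) = 0.1315.
(b) OCl⁻ = (1 − 0.1315) × 5.24 ppm = 4.551 ppm.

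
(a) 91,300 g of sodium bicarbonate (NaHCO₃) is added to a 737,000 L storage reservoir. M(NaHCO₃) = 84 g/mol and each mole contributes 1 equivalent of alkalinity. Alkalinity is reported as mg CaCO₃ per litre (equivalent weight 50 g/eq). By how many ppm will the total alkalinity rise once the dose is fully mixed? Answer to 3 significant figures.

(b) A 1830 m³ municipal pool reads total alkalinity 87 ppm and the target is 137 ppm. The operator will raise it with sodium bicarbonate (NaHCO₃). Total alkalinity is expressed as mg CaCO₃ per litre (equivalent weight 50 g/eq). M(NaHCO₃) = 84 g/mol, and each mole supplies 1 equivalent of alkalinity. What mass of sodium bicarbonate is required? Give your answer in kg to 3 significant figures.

(a) 73.7 ppm; (b) 154 kg

(a) Moles of NaHCO₃: 91,300 g ÷ 84 g/mol = 1087 mol → 1087 eq of alkalinity.
(a) As CaCO₃: 1087 eq × 50 g/eq = 54,350 g.
(a) Rise: 54,350 g / 737,000 L × 1000 = 73.74 mg/L.

(b) Volume: 1830 m³ = 1,830,000 L.
(b) Alkalinity to add: (137 − 87) = 50 mg/L as CaCO₃ × 1,830,000 L = 91,500 g as CaCO₃.
(b) Equivalents: 91,500 g ÷ 50 g/eq = 1830 eq.
(b) NaHCO₃ supplies 1 eq per mole → 1830 mol.
(b) Mass: 1830 mol × 84 g/mol = 153,700 g.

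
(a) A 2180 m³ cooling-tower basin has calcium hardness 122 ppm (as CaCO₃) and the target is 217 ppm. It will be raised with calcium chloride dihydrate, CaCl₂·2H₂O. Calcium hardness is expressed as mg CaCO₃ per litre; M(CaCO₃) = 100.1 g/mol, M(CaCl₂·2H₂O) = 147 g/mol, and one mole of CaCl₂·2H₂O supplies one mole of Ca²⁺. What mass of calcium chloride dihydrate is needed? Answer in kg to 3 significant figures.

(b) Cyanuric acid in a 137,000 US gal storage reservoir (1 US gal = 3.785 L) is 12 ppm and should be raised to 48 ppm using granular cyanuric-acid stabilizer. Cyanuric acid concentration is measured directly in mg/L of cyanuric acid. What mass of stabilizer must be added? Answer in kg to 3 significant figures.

(a) 304 kg; (b) 18.7 kg

(a) Volume: 2180 m³ = 2,180,000 L.
(a) Hardness to add: (217 − 122) = 95 mg/L as CaCO₃ × 2,180,000 L = 207,100 g as CaCO₃.
(a) Moles of Ca²⁺ (1 mol Ca²⁺ ≡ 1 mol CaCO₃): 207,100 / 100.1 g/mol = 2069 mol.
(a) Mass of CaCl₂·2H₂O: 2069 × 147 = 304,100 g.

(b) Volume: 137,000 US gal × 3.785 L/gal = 518,545 L.
(b) CYA to add: (48 − 12) = 36 mg/L × 518,545 L = 18,670 g cyanuric acid.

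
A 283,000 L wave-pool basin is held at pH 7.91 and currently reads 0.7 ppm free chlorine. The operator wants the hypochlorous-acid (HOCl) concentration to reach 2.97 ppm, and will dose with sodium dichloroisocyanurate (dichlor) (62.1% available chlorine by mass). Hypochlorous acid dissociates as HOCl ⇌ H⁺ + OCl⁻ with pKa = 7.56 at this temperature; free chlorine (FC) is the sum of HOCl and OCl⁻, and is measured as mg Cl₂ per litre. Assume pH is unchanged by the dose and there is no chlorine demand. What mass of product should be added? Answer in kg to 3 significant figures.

[OCl⁻]/[HOCl] = 10^(pH − pKa) = 10^(7.91 − 7.56) = 2.239; fraction as HOCl = 1/(1 + 2.239) = 0.3088.
Free chlorine required for 2.97 ppm HOCl: 2.97 / 0.3088 = 9.619 ppm.
FC to add: 9.619 − 0.7 = 8.919 mg/L as Cl₂.
Cl₂ equivalent: 8.919 mg/L × 283,000 L = 2524 g.
Product at 62.1% available Cl: 2524 / 0.621 = 4065 g.

4.06 kg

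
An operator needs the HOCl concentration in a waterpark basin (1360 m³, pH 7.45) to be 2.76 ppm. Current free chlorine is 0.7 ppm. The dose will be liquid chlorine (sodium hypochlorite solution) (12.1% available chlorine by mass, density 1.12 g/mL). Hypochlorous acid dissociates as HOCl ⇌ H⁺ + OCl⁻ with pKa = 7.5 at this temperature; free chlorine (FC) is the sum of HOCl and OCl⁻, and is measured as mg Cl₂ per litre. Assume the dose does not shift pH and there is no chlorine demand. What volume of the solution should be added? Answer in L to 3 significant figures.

45.4 L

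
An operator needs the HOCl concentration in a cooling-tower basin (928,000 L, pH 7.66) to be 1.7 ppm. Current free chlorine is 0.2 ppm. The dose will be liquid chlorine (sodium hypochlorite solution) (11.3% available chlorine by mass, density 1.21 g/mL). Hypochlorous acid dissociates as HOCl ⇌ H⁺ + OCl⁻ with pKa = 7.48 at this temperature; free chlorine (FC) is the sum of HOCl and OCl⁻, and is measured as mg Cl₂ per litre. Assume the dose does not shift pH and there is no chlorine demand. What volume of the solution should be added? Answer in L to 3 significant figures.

[OCl⁻]/[HOCl] = 10^(pH − pKa) = 10^(7.66 − 7.48) = 1.514; fraction as HOCl = 1/(1 + 1.514) = 0.3978.
Free chlorine required for 1.7 ppm HOCl: 1.7 / 0.3978 = 4.273 ppm.
FC to add: 4.273 − 0.2 = 4.073 mg/L as Cl₂.
Cl₂ equivalent: 4.073 mg/L × 928,000 L = 3780 g.
Product at 11.3% available Cl: 3780 / 0.113 = 33,450 g.
Volume: 33,450 g ÷ 1.21 g/mL = 27,640 mL.

27.6 L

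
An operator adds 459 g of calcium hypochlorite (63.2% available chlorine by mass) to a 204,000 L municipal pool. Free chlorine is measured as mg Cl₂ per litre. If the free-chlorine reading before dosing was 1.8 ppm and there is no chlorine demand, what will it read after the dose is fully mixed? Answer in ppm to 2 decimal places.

Available chlorine delivered: 459 g × 0.632 = 290.1 g as Cl₂.
Concentration rise: 290.1 g / 204,000 L = 1.422 mg/L = 1.42 ppm.
Final FC: 1.8 + 1.42 = 3.22 ppm.

3.22 ppm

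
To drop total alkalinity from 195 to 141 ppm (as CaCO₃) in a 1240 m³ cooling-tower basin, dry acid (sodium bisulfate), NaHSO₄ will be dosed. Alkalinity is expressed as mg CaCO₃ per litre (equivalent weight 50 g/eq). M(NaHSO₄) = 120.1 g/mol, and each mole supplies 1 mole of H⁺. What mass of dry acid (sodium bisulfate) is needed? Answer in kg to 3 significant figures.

161 kg

Volume: 1240 m³ = 1,240,000 L.
Alkalinity to neutralize: (195 − 141) = 54 mg/L as CaCO₃ × 1,240,000 L = 66,960 g as CaCO₃.
Equivalents of H⁺ required: 66,960 ÷ 50 g/eq = 1339 eq = 1339 mol NaHSO₄.
Mass of NaHSO₄: 1339 × 120.1 = 160,800 g.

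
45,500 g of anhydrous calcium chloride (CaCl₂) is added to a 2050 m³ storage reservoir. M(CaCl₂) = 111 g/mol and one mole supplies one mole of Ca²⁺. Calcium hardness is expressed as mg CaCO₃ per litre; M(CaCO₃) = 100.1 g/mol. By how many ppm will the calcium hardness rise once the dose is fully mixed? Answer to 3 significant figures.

20.0 ppm

Volume: 2050 m³ = 2,050,000 L.
Moles of Ca²⁺: 45,500 g ÷ 111 g/mol = 409.9 mol.
As CaCO₃: 409.9 mol × 100.1 g/mol = 41,030 g.
Rise: 41,030 g / 2,050,000 L × 1000 = 20.02 mg/L.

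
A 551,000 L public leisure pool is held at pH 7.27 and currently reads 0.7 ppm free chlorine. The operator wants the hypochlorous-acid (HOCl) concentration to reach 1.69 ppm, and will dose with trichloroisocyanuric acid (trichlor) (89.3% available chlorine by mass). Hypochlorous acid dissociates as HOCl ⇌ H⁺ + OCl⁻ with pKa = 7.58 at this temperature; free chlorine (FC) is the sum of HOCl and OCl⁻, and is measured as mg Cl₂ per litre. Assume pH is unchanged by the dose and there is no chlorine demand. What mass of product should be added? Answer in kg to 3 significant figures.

1.12 kg

[OCl⁻]/[HOCl] = 10^(pH − pKa) = 10^(7.27 − 7.58) = 0.4898; fraction as HOCl = 1/(1 + 0.4898) = 0.6712.
Free chlorine required for 1.69 ppm HOCl: 1.69 / 0.6712 = 2.518 ppm.
FC to add: 2.518 − 0.7 = 1.818 mg/L as Cl₂.
Cl₂ equivalent: 1.818 mg/L × 551,000 L = 1002 g.
Product at 89.3% available Cl: 1002 / 0.893 = 1122 g.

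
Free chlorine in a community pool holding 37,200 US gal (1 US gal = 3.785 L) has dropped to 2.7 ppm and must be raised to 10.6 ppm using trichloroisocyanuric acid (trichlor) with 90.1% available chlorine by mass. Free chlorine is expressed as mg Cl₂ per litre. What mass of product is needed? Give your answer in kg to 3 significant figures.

Volume: 37,200 US gal × 3.785 L/gal = 140,802 L.
Chlorine deficit: 10.6 − 2.7 = 7.9 ppm = 7.9 mg/L as Cl₂.
Cl₂ equivalent needed: 7.9 mg/L × 140,802 L = 1,112,000 mg = 1112 g.
Product at 90.1% available chlorine: 1112 / 0.901 = 1235 g.

1.23 kg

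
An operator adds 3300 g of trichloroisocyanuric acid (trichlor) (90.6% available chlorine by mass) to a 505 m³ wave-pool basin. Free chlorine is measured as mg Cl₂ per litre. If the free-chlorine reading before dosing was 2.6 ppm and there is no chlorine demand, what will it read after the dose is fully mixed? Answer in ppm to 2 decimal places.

8.52 ppm

Volume: 505 m³ = 505,000 L.
Available chlorine delivered: 3300 g × 0.906 = 2990 g as Cl₂.
Concentration rise: 2990 g / 505,000 L = 5.92 mg/L = 5.92 ppm.
Final FC: 2.6 + 5.92 = 8.52 ppm.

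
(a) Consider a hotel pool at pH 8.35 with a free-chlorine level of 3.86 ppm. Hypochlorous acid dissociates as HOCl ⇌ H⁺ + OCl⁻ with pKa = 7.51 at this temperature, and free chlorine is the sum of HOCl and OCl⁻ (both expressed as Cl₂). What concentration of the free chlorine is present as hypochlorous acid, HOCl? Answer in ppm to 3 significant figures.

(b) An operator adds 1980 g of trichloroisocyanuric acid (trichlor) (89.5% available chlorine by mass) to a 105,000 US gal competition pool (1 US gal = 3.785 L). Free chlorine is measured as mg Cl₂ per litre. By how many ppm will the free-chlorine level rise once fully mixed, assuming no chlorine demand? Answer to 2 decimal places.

(a) [OCl⁻]/[HOCl] = 10^(pH − pKa) = 10^(8.35 − 7.51) = 10^0.84 = 6.918.
(a) Fraction as HOCl = 1 / (1 + 6.918) = 0.1263.
(a) HOCl = 0.1263 × 3.86 ppm = 0.4875 ppm.

(b) Volume: 105,000 US gal × 3.785 L/gal = 397,425 L.
(b) Available chlorine delivered: 1980 g × 0.895 = 1772 g as Cl₂.
(b) Concentration rise: 1772 g / 397,425 L = 4.459 mg/L = 4.46 ppm.

(a) 0.487 ppm; (b) 4.46 ppm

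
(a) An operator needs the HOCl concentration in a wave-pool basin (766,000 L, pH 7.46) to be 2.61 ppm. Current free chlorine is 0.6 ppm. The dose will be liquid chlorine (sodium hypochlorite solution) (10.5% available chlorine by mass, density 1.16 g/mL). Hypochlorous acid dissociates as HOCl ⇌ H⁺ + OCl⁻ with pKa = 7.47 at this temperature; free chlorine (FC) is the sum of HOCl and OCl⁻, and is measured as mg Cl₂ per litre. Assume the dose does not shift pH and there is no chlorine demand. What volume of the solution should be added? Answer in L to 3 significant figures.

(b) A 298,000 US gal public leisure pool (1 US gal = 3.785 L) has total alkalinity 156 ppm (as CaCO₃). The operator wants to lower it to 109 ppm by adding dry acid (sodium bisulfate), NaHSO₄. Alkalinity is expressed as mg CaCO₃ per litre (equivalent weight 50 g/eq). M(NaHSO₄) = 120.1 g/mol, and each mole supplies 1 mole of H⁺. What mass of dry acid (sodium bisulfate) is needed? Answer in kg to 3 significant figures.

(a) [OCl⁻]/[HOCl] = 10^(pH − pKa) = 10^(7.46 − 7.47) = 0.9772; fraction as HOCl = 1/(1 + 0.9772) = 0.5058.
(a) Free chlorine required for 2.61 ppm HOCl: 2.61 / 0.5058 = 5.161 ppm.
(a) FC to add: 5.161 − 0.6 = 4.561 mg/L as Cl₂.
(a) Cl₂ equivalent: 4.561 mg/L × 766,000 L = 3493 g.
(a) Product at 10.5% available Cl: 3493 / 0.105 = 33,270 g.
(a) Volume: 33,270 g ÷ 1.16 g/mL = 28,680 mL.

(b) Volume: 298,000 US gal × 3.785 L/gal = 1,127,930 L.
(b) Alkalinity to neutralize: (156 − 109) = 47 mg/L as CaCO₃ × 1,127,930 L = 53,010 g as CaCO₃.
(b) Equivalents of H⁺ required: 53,010 ÷ 50 g/eq = 1060 eq = 1060 mol NaHSO₄.
(b) Mass of NaHSO₄: 1060 × 120.1 = 127,300 g.

(a) 28.7 L; (b) 127 kg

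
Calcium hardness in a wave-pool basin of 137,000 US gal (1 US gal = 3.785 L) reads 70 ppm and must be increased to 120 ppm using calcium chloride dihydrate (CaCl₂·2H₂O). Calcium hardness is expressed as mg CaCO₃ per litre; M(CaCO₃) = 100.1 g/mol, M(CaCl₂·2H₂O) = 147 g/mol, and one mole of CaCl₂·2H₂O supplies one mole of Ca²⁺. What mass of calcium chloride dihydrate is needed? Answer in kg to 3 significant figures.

Volume: 137,000 US gal × 3.785 L/gal = 518,545 L.
Hardness to add: (120 − 70) = 50 mg/L as CaCO₃ × 518,545 L = 25,930 g as CaCO₃.
Moles of Ca²⁺ (1 mol Ca²⁺ ≡ 1 mol CaCO₃): 25,930 / 100.1 g/mol = 259 mol.
Mass of CaCl₂·2H₂O: 259 × 147 = 38,070 g.

38.1 kg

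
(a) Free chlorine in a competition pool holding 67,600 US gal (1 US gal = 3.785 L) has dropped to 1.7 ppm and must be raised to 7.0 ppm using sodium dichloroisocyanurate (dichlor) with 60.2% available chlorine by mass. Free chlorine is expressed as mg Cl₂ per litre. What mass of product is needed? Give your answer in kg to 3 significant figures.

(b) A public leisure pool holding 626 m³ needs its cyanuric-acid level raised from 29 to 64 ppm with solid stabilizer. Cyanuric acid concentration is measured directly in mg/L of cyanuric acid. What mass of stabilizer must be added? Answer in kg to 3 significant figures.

(a) Volume: 67,600 US gal × 3.785 L/gal = 255,866 L.
(a) Chlorine deficit: 7.0 − 1.7 = 5.3 ppm = 5.3 mg/L as Cl₂.
(a) Cl₂ equivalent needed: 5.3 mg/L × 255,866 L = 1,356,000 mg = 1356 g.
(a) Product at 60.2% available chlorine: 1356 / 0.602 = 2253 g.

(b) Volume: 626 m³ = 626,000 L.
(b) CYA to add: (64 − 29) = 35 mg/L × 626,000 L = 21,910 g cyanuric acid.

(a) 2.25 kg; (b) 21.9 kg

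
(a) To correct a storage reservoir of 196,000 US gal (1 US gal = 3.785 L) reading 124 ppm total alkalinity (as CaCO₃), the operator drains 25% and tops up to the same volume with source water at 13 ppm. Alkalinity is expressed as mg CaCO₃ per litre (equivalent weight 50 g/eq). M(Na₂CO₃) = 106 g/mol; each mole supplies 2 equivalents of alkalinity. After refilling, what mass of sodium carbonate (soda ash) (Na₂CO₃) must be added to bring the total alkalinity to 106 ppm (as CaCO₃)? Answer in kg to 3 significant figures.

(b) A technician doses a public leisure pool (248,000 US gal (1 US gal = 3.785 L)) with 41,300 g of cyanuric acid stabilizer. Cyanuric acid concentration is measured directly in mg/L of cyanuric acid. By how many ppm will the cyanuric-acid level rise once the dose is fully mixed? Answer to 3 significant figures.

(a) 7.67 kg; (b) 44.0 ppm

(a) Volume: 196,000 US gal × 3.785 L/gal = 741,860 L.
(a) After draining 25% and refilling: 124 × 0.75 + 13 × 0.25 = 96.25 ppm.
(a) Deficit to target: 106 − 96.25 = 9.75 mg/L.
(a) As CaCO₃: 9.75 mg/L × 741,860 L = 7233 g; ÷ 50 g/eq ÷ 2 = 72.33 mol Na₂CO₃.
(a) Mass: 72.33 × 106 = 7667 g.

(b) Volume: 248,000 US gal × 3.785 L/gal = 938,680 L.
(b) Rise: 41,300 g / 938,680 L × 1000 = 44 mg/L.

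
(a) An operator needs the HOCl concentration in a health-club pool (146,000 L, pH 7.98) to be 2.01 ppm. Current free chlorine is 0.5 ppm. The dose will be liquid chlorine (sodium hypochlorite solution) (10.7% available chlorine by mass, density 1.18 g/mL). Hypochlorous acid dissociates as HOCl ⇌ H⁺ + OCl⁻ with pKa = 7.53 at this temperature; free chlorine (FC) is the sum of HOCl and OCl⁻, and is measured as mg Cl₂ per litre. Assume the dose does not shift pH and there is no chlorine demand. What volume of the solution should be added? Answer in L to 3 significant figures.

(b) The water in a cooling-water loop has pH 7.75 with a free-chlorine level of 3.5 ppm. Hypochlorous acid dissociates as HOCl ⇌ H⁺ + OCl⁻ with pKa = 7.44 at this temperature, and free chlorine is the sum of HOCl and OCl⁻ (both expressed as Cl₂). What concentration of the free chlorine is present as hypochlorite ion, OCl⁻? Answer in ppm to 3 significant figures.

(a) 8.30 L; (b) 2.35 ppm

(a) [OCl⁻]/[HOCl] = 10^(pH − pKa) = 10^(7.98 − 7.53) = 2.818; fraction as HOCl = 1/(1 + 2.818) = 0.2619.
(a) Free chlorine required for 2.01 ppm HOCl: 2.01 / 0.2619 = 7.675 ppm.
(a) FC to add: 7.675 − 0.5 = 7.175 mg/L as Cl₂.
(a) Cl₂ equivalent: 7.175 mg/L × 146,000 L = 1048 g.
(a) Product at 10.7% available Cl: 1048 / 0.107 = 9790 g.
(a) Volume: 9790 g ÷ 1.18 g/mL = 8297 mL.

(b) [OCl⁻]/[HOCl] = 10^(pH − pKa) = 10^(7.75 − 7.44) = 10^0.31 = 2.042.
(b) Fraction as HOCl = 1 / (1 + 2.042) = 0.3288.
(b) OCl⁻ = (1 − 0.3288) × 3.5 ppm = 2.349 ppm.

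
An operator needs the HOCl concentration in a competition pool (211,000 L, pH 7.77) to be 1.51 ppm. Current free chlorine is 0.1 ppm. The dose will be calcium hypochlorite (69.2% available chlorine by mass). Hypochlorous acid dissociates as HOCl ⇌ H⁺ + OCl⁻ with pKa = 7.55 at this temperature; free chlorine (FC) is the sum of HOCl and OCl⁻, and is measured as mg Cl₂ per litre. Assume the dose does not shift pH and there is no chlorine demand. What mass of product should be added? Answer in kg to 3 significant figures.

[OCl⁻]/[HOCl] = 10^(pH − pKa) = 10^(7.77 − 7.55) = 1.66; fraction as HOCl = 1/(1 + 1.66) = 0.376.
Free chlorine required for 1.51 ppm HOCl: 1.51 / 0.376 = 4.016 ppm.
FC to add: 4.016 − 0.1 = 3.916 mg/L as Cl₂.
Cl₂ equivalent: 3.916 mg/L × 211,000 L = 826.3 g.
Product at 69.2% available Cl: 826.3 / 0.692 = 1194 g.

1.19 kg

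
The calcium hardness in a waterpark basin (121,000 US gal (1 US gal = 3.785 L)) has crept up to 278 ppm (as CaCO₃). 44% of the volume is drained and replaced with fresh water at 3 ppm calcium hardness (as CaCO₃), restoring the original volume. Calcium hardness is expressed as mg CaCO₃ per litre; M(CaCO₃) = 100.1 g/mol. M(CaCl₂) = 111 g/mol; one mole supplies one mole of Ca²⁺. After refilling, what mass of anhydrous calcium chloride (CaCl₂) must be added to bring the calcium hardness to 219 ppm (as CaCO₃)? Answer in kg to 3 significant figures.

Volume: 121,000 US gal × 3.785 L/gal = 457,985 L.
After draining 44% and refilling: 278 × 0.56 + 3 × 0.44 = 157 ppm.
Deficit to target: 219 − 157 = 62 mg/L.
As CaCO₃: 62 mg/L × 457,985 L = 28,400 g; ÷ 100.1 = 283.7 mol Ca²⁺.
Mass: 283.7 × 111 = 31,490 g.

31.5 kg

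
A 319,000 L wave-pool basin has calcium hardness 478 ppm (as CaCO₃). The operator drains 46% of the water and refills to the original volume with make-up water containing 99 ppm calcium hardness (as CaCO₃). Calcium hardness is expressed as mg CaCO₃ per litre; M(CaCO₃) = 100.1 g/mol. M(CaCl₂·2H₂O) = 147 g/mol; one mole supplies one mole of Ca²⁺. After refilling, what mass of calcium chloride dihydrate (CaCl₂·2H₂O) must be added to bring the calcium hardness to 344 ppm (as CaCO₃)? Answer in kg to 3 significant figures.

After draining 46% and refilling: 478 × 0.54 + 99 × 0.46 = 303.66 ppm.
Deficit to target: 344 − 303.66 = 40.34 mg/L.
As CaCO₃: 40.34 mg/L × 319,000 L = 12,870 g; ÷ 100.1 = 128.6 mol Ca²⁺.
Mass: 128.6 × 147 = 18,900 g.

18.9 kg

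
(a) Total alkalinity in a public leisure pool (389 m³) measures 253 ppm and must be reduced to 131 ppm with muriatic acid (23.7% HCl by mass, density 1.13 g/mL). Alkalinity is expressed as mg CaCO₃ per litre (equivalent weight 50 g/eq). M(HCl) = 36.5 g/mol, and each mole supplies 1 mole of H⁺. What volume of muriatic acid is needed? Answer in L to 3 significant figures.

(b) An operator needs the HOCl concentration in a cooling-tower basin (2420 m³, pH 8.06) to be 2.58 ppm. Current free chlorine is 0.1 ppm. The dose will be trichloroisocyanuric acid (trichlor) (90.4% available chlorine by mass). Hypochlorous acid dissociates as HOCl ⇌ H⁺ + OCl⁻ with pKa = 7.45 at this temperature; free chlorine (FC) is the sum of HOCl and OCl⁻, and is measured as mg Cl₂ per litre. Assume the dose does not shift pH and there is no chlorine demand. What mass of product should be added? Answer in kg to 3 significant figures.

(a) 129 L; (b) 34.8 kg

(a) Volume: 389 m³ = 389,000 L.
(a) Alkalinity to neutralize: (253 − 131) = 122 mg/L as CaCO₃ × 389,000 L = 47,460 g as CaCO₃.
(a) Equivalents of H⁺ required: 47,460 ÷ 50 g/eq = 949.2 eq = 949.2 mol HCl.
(a) Mass of HCl: 949.2 × 36.5 = 34,640 g.
(a) Mass of 23.7% solution: 34,640 / 0.237 = 146,200 g.
(a) Volume: 146,200 g ÷ 1.13 g/mL = 129,400 mL.

(b) Volume: 2420 m³ = 2,420,000 L.
(b) [OCl⁻]/[HOCl] = 10^(pH − pKa) = 10^(8.06 − 7.45) = 4.074; fraction as HOCl = 1/(1 + 4.074) = 0.1971.
(b) Free chlorine required for 2.58 ppm HOCl: 2.58 / 0.1971 = 13.09 ppm.
(b) FC to add: 13.09 − 0.1 = 12.99 mg/L as Cl₂.
(b) Cl₂ equivalent: 12.99 mg/L × 2,420,000 L = 31,440 g.
(b) Product at 90.4% available Cl: 31,440 / 0.904 = 34,780 g.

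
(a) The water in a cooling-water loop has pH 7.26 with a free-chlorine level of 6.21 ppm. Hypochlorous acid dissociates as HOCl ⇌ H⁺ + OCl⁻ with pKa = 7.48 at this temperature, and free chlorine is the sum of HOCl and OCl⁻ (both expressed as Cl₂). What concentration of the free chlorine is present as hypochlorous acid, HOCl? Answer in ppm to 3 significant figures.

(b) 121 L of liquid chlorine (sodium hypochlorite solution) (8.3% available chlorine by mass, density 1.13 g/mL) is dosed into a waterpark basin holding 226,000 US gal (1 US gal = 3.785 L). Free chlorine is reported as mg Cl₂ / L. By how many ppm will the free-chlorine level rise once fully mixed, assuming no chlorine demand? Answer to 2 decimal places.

(a) 3.88 ppm; (b) 13.27 ppm

(a) [OCl⁻]/[HOCl] = 10^(pH − pKa) = 10^(7.26 − 7.48) = 10^-0.22 = 0.6026.
(a) Fraction as HOCl = 1 / (1 + 0.6026) = 0.624.
(a) HOCl = 0.624 × 6.21 ppm = 3.875 ppm.

(b) Volume: 226,000 US gal × 3.785 L/gal = 855,410 L.
(b) Mass of solution: 121 L × 1000 mL/L × 1.13 g/mL = 136,700 g.
(b) Available chlorine delivered: 136,700 g × 0.083 = 11,350 g as Cl₂.
(b) Concentration rise: 11,350 g / 855,410 L = 13.27 mg/L = 13.27 ppm.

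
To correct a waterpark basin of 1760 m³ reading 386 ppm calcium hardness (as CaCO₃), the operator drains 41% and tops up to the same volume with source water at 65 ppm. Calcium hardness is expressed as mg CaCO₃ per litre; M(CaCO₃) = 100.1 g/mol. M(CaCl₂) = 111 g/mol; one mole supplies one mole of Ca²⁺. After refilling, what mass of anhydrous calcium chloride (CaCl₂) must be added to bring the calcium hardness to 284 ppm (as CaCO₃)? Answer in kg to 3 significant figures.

57.8 kg

Volume: 1760 m³ = 1,760,000 L.
After draining 41% and refilling: 386 × 0.59 + 65 × 0.41 = 254.39 ppm.
Deficit to target: 284 − 254.39 = 29.61 mg/L.
As CaCO₃: 29.61 mg/L × 1,760,000 L = 52,110 g; ÷ 100.1 = 520.6 mol Ca²⁺.
Mass: 520.6 × 111 = 57,790 g.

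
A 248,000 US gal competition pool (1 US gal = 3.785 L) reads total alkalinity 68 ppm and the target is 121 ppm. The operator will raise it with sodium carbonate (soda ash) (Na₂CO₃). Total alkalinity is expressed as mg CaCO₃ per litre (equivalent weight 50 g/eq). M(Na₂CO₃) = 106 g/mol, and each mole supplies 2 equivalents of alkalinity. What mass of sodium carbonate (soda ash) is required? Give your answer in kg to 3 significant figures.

Volume: 248,000 US gal × 3.785 L/gal = 938,680 L.
Alkalinity to add: (121 − 68) = 53 mg/L as CaCO₃ × 938,680 L = 49,750 g as CaCO₃.
Equivalents: 49,750 g ÷ 50 g/eq = 995 eq.
Each mole of Na₂CO₃ supplies 2 eq, so 995 / 2 = 497.5 mol.
Mass: 497.5 mol × 106 g/mol = 52,740 g.

52.7 kg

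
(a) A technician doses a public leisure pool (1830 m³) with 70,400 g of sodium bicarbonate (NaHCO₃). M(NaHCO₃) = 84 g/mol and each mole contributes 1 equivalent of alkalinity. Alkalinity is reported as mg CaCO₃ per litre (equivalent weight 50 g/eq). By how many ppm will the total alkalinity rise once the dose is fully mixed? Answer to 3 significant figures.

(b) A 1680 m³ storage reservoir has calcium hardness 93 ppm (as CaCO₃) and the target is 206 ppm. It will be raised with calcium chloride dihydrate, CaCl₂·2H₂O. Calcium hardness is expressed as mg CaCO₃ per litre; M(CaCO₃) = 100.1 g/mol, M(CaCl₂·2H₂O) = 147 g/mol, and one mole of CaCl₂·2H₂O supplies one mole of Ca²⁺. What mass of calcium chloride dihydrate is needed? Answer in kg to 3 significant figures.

(a) 22.9 ppm; (b) 279 kg

(a) Volume: 1830 m³ = 1,830,000 L.
(a) Moles of NaHCO₃: 70,400 g ÷ 84 g/mol = 838.1 mol → 838.1 eq of alkalinity.
(a) As CaCO₃: 838.1 eq × 50 g/eq = 41,900 g.
(a) Rise: 41,900 g / 1,830,000 L × 1000 = 22.9 mg/L.

(b) Volume: 1680 m³ = 1,680,000 L.
(b) Hardness to add: (206 − 93) = 113 mg/L as CaCO₃ × 1,680,000 L = 189,800 g as CaCO₃.
(b) Moles of Ca²⁺ (1 mol Ca²⁺ ≡ 1 mol CaCO₃): 189,800 / 100.1 g/mol = 1897 mol.
(b) Mass of CaCl₂·2H₂O: 1897 × 147 = 278,800 g.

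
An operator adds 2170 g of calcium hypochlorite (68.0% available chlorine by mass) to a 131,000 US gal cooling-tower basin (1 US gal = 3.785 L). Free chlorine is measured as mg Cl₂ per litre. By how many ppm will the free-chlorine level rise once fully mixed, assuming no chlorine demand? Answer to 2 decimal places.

Volume: 131,000 US gal × 3.785 L/gal = 495,835 L.
Available chlorine delivered: 2170 g × 0.68 = 1476 g as Cl₂.
Concentration rise: 1476 g / 495,835 L = 2.976 mg/L = 2.98 ppm.

2.98 ppm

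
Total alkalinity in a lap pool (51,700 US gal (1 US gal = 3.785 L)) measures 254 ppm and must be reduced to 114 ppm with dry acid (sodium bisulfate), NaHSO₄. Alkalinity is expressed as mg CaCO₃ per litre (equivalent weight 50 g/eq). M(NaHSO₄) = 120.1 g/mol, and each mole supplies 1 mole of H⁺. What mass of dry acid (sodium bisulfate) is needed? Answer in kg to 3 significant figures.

65.8 kg

Volume: 51,700 US gal × 3.785 L/gal = 195,684 L.
Alkalinity to neutralize: (254 − 114) = 140 mg/L as CaCO₃ × 195,684 L = 27,400 g as CaCO₃.
Equivalents of H⁺ required: 27,400 ÷ 50 g/eq = 547.9 eq = 547.9 mol NaHSO₄.
Mass of NaHSO₄: 547.9 × 120.1 = 65,800 g.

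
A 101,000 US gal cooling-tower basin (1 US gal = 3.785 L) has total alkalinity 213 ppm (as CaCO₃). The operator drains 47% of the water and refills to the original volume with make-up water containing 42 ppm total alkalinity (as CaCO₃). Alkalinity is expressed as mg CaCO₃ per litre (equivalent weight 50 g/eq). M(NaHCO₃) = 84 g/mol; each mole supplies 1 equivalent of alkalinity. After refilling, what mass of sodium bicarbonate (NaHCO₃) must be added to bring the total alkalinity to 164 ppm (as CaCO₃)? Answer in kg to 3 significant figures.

20.1 kg

Volume: 101,000 US gal × 3.785 L/gal = 382,285 L.
After draining 47% and refilling: 213 × 0.53 + 42 × 0.47 = 132.63 ppm.
Deficit to target: 164 − 132.63 = 31.37 mg/L.
As CaCO₃: 31.37 mg/L × 382,285 L = 11,990 g; ÷ 50 g/eq ÷ 1 = 239.8 mol NaHCO₃.
Mass: 239.8 × 84 = 20,150 g.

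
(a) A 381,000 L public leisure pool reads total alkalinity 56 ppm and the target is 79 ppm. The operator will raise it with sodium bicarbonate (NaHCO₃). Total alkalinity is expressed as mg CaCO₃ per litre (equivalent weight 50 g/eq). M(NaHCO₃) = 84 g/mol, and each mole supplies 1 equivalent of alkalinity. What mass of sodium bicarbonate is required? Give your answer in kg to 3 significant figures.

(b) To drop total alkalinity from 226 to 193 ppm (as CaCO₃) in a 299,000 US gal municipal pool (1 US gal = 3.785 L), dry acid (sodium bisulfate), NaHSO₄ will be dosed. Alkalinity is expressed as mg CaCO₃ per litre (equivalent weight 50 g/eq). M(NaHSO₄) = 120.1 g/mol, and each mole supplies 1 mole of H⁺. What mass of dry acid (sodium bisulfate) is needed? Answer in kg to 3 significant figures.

(a) 14.7 kg; (b) 89.7 kg

(a) Alkalinity to add: (79 − 56) = 23 mg/L as CaCO₃ × 381,000 L = 8763 g as CaCO₃.
(a) Equivalents: 8763 g ÷ 50 g/eq = 175.3 eq.
(a) NaHCO₃ supplies 1 eq per mole → 175.3 mol.
(a) Mass: 175.3 mol × 84 g/mol = 14,720 g.

(b) Volume: 299,000 US gal × 3.785 L/gal = 1,131,715 L.
(b) Alkalinity to neutralize: (226 − 193) = 33 mg/L as CaCO₃ × 1,131,715 L = 37,350 g as CaCO₃.
(b) Equivalents of H⁺ required: 37,350 ÷ 50 g/eq = 746.9 eq = 746.9 mol NaHSO₄.
(b) Mass of NaHSO₄: 746.9 × 120.1 = 89,710 g.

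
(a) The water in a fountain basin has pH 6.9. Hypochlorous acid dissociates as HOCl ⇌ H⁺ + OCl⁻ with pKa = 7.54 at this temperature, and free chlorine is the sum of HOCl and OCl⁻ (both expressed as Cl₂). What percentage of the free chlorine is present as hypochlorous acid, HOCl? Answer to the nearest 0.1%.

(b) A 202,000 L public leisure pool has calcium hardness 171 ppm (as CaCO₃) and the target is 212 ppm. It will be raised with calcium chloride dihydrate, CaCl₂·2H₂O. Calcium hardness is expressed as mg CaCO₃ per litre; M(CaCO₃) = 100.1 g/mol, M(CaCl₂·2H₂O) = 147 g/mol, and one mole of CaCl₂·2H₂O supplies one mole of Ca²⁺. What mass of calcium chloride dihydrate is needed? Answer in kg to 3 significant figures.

(a) [OCl⁻]/[HOCl] = 10^(pH − pKa) = 10^(6.9 − 7.54) = 10^-0.64 = 0.2291.
(a) Fraction as HOCl = 1 / (1 + 0.2291) = 0.8136.

(b) Hardness to add: (212 − 171) = 41 mg/L as CaCO₃ × 202,000 L = 8282 g as CaCO₃.
(b) Moles of Ca²⁺ (1 mol Ca²⁺ ≡ 1 mol CaCO₃): 8282 / 100.1 g/mol = 82.74 mol.
(b) Mass of CaCl₂·2H₂O: 82.74 × 147 = 12,160 g.

(a) 81.4%; (b) 12.2 kg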